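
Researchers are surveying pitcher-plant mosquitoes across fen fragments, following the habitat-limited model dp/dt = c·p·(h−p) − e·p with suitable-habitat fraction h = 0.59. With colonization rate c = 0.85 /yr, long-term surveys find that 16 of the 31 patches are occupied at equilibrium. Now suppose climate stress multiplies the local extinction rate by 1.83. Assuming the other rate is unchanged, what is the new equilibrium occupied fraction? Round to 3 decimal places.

0.455

Observed p* = 16/31 = 0.51613.
Balance c(h−p*) = e gives e = 0.85×(0.59 − 0.51613) = 0.06279.
New p* = 0.59 − e/c = 0.59 − 0.11491/0.85000 = 0.45481.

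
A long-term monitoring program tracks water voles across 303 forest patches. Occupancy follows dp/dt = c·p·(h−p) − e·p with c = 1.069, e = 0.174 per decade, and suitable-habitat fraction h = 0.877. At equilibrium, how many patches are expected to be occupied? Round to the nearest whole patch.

p* = h − e/c = 0.877 − 0.1628 = 0.7142.
Expected occupied patches = N × p* = 303 × 0.7142 = 216.41 ≈ 216.

216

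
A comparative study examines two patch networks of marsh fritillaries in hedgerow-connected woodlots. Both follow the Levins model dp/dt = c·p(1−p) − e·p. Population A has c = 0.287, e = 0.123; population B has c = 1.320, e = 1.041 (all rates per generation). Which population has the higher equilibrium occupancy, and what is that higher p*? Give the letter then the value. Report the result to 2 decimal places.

A, 0.57

A: p*_A = 1 − 0.123/0.287 = 0.5714.
B: p*_B = 1 − 1.041/1.320 = 0.2114.
A is higher at 0.5714.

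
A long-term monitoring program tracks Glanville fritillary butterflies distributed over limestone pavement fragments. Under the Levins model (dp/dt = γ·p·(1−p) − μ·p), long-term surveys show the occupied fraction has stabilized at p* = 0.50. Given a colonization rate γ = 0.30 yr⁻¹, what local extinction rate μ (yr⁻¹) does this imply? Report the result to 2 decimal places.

At equilibrium γ(1−p*) = μ.
μ = 0.30 × (1 − 0.50) = 0.30 × 0.5000 = 0.1500.

0.15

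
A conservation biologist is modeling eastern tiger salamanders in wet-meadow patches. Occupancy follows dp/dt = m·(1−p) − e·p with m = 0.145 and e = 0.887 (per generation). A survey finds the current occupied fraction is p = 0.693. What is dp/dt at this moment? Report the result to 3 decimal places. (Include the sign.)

Colonization term: m·(1−p) = 0.145×0.3070 = 0.04452.
Extinction term: e·p = 0.61469.
dp/dt = 0.04452 − 0.61469 = -0.57018.

-0.570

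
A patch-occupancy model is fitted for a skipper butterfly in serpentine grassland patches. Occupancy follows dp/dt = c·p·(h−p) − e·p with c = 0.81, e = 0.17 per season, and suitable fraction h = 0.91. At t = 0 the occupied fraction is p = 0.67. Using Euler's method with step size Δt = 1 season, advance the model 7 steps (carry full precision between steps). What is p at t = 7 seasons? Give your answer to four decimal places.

Update rule: p ← p + [c·p·(h−p) − e·p]·Δt with Δt = 1.
  1  |  dp/dt·Δt = +0.016348  |  p_1 = 0.686348
  2  |  dp/dt·Δt = +0.007658  |  p_2 = 0.694006
  3  |  dp/dt·Δt = +0.003439  |  p_3 = 0.697445
  4  |  dp/dt·Δt = +0.001513  |  p_4 = 0.698958
  5  |  dp/dt·Δt = +0.000660  |  p_5 = 0.699618
  6  |  dp/dt·Δt = +0.000286  |  p_6 = 0.699904
  7  |  dp/dt·Δt = +0.000124  |  p_7 = 0.700029

0.7000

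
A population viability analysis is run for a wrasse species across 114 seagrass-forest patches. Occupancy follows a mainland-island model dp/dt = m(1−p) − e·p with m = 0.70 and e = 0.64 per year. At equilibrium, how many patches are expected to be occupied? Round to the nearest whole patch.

60

p* = m/(m+e) = 0.70/1.3400 = 0.5224.
Expected occupied patches = N × p* = 114 × 0.5224 = 59.55 ≈ 60.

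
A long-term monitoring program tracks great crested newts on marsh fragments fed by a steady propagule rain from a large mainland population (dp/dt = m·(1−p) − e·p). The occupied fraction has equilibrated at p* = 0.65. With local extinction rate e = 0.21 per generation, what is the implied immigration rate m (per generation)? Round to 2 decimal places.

At equilibrium m(1−p*) = e·p*, so m = e·p*/(1−p*).
m = 0.21 × 0.65 / 0.3500 = 0.1365/0.3500 = 0.3900.

0.39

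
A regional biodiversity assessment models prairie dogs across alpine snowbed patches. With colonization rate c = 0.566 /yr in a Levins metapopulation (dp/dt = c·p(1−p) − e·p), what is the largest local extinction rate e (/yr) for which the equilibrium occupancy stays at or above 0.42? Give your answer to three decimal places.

0.328

1 − e/c ≥ 0.42 ⇒ e ≤ c(1 − 0.42) = 0.566 × 0.5800.
e_max = 0.3283.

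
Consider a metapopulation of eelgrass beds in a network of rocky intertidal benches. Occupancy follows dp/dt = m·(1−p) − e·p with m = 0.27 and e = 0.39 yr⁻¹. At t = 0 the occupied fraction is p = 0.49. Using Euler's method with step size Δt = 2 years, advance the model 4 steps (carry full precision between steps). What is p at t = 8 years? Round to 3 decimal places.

Update rule: p ← p + [m·(1−p) − e·p]·Δt with Δt = 2.
p: 0.49000 → 0.38320  (Δp = -0.10680)
p: 0.38320 → 0.41738  (Δp = +0.03418)
p: 0.41738 → 0.40644  (Δp = -0.01094)
p: 0.40644 → 0.40994  (Δp = +0.00350)

0.410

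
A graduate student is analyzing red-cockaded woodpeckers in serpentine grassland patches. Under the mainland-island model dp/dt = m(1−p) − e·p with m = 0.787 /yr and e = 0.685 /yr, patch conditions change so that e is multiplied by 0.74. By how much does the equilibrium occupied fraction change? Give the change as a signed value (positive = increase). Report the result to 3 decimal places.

Before: p* = 0.787/(0.787+0.685) = 0.5346.
After: m = 0.787, e = 0.5069; p* = 0.787/1.2939 = 0.6082.
Δp* = 0.6082 − 0.5346 = +0.0736.

0.074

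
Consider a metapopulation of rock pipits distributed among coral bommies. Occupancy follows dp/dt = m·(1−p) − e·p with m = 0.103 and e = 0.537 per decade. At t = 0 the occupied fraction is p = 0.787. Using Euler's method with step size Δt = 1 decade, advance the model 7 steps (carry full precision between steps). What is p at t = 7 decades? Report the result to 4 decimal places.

Update rule: p ← p + [m·(1−p) − e·p]·Δt with Δt = 1.
t = 1: p = 0.78700 + (-0.40068) = 0.38632
t = 2: p = 0.38632 + (-0.14424) = 0.24208
t = 3: p = 0.24208 + (-0.05193) = 0.19015
t = 4: p = 0.19015 + (-0.01869) = 0.17145
t = 5: p = 0.17145 + (-0.00673) = 0.16472
t = 6: p = 0.16472 + (-0.00242) = 0.16230
t = 7: p = 0.16230 + (-0.00087) = 0.16143

0.1614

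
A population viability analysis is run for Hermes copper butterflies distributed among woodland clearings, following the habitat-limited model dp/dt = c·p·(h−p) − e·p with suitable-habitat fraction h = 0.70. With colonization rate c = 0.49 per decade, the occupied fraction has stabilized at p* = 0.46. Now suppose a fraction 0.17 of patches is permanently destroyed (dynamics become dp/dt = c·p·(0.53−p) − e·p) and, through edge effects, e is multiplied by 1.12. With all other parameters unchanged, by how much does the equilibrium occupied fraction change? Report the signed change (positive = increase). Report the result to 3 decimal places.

-0.199

Balance c(h−p*) = e gives e = 0.49×(0.7 − 0.46000) = 0.11760.
New p* = 0.53 − e/c = 0.53 − 0.13171/0.49000 = 0.26120.
Δp* = 0.26120 − 0.46000 = -0.19880.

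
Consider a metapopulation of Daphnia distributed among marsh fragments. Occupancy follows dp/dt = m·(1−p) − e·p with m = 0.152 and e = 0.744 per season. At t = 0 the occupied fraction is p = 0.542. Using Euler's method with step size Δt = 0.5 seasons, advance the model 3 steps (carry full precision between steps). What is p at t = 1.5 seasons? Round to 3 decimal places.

Update rule: p ← p + [m·(1−p) − e·p]·Δt with Δt = 0.5.
step 1: Δp = -0.16682, p = 0.37518
step 2: Δp = -0.09208, p = 0.28310
step 3: Δp = -0.05083, p = 0.23227

0.232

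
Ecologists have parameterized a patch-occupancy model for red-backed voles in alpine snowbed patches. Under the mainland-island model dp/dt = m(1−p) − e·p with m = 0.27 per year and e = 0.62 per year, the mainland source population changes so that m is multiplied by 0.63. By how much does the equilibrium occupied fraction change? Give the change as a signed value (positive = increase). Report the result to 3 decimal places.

-0.088

Before: p* = 0.27/(0.27+0.62) = 0.3034.
After: m = 0.1701, e = 0.62; p* = 0.1701/0.7901 = 0.2153.
Δp* = 0.2153 − 0.3034 = -0.0881.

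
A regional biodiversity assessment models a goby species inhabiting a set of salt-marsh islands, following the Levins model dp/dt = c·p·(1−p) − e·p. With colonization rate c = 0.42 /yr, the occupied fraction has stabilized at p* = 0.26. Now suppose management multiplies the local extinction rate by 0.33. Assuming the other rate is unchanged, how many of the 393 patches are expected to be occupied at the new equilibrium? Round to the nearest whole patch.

Balance c(1−p*) = e gives e = 0.42×(1 − 0.26000) = 0.31080.
New p* = 1 − e/c = 1 − 0.10256/0.42000 = 0.75581.
Expected occupied = 393 × 0.75581 = 297.03 ≈ 297.

297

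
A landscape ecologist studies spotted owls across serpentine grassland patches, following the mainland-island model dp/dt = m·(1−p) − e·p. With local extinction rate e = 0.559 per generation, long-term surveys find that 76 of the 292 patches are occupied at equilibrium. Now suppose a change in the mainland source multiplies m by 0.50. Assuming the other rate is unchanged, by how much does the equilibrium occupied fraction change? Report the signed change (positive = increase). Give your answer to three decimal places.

-0.111

Observed p* = 76/292 = 0.26027.
Balance m(1−p*) = e·p* gives m = e·p*/(1−p*) = 0.559×0.26027/0.73973 = 0.19668.
New p* = m/(m+e) = 0.09834/(0.09834+0.55900) = 0.14960.
Δp* = 0.14960 − 0.26027 = -0.11067.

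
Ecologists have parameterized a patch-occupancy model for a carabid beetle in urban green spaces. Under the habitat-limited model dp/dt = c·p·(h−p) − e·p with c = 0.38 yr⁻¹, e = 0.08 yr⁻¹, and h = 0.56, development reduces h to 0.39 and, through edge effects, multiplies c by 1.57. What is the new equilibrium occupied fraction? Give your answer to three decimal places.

0.256

Before: p* = h − e/c = 0.56 − 0.08/0.38 = 0.56 − 0.2105 = 0.3495.
After: c = 0.5966, e = 0.08, h = 0.39; p* = 0.39 − 0.08/0.5966 = 0.2559.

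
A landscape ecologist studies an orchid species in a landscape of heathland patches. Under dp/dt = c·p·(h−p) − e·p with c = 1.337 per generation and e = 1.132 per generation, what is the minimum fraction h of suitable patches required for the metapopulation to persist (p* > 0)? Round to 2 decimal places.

p* = h − e/c is positive only when h > e/c.
h_min = e/c = 1.132/1.337 = 0.8467.

0.85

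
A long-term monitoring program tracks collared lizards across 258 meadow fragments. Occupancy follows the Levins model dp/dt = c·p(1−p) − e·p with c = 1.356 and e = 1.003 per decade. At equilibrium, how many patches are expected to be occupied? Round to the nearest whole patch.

67

p* = 1 − e/c = 1 − 1.003/1.356 = 0.2603.
Expected occupied patches = N × p* = 258 × 0.2603 = 67.16 ≈ 67.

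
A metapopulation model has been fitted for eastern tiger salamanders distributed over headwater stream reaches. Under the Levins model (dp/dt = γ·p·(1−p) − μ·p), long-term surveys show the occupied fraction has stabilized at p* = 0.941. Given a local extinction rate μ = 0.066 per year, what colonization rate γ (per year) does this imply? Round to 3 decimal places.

At equilibrium γ(1−p*) = μ, so γ = μ/(1−p*).
γ = 0.066/(1 − 0.941) = 0.066/0.0590 = 1.1186.

1.119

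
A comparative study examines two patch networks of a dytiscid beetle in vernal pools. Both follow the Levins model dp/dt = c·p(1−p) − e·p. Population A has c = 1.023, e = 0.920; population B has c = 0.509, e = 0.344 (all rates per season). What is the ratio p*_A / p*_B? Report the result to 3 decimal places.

0.311

A: p*_A = 1 − 0.920/1.023 = 0.1007.
B: p*_B = 1 − 0.344/0.509 = 0.3242.
p*_A / p*_B = 0.1007/0.3242 = 0.3106.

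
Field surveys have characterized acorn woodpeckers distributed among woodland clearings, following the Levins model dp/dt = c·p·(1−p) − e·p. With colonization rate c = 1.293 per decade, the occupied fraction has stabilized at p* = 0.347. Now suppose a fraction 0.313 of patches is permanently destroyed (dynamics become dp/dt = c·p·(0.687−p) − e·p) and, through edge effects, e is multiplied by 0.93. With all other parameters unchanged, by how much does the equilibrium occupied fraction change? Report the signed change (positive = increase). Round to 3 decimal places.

Balance c(1−p*) = e gives e = 1.293×(1 − 0.34700) = 0.84433.
New p* = 0.687 − e/c = 0.687 − 0.78523/1.29300 = 0.07971.
Δp* = 0.07971 − 0.34700 = -0.26729.

-0.267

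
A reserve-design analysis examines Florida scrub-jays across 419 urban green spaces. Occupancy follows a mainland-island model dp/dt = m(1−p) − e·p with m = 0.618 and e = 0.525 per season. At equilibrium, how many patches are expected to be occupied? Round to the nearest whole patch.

227

p* = m/(m+e) = 0.618/1.1430 = 0.5407.
Expected occupied patches = N × p* = 419 × 0.5407 = 226.55 ≈ 227.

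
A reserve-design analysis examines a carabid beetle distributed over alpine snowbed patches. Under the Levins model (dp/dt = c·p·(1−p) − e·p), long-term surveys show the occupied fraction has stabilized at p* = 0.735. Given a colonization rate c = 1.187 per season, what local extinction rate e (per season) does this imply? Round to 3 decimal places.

At equilibrium c(1−p*) = e.
e = 1.187 × (1 − 0.735) = 1.187 × 0.2650 = 0.3146.

0.315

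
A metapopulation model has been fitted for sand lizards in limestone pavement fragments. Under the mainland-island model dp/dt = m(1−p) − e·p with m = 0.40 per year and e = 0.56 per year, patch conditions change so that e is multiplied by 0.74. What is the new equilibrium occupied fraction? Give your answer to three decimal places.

0.491

Before: p* = 0.40/(0.40+0.56) = 0.4167.
After: m = 0.4, e = 0.4144; p* = 0.4/0.8144 = 0.4912.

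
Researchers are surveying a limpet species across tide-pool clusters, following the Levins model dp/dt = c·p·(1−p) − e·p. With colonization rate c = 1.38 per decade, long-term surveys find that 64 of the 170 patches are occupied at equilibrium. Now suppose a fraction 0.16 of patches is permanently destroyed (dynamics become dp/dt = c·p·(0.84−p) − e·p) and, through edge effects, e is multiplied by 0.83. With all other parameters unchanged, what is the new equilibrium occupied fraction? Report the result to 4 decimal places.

Observed p* = 64/170 = 0.37647.
Balance c(1−p*) = e gives e = 1.38×(1 − 0.37647) = 0.86047.
New p* = 0.84 − e/c = 0.84 − 0.71419/1.38000 = 0.32247.

0.3225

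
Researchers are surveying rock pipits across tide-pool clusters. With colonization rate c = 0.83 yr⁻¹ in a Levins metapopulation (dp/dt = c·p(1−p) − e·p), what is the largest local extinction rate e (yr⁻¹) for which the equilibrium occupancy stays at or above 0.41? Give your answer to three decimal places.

0.490

1 − e/c ≥ 0.41 ⇒ e ≤ c(1 − 0.41) = 0.83 × 0.5900.
e_max = 0.4897.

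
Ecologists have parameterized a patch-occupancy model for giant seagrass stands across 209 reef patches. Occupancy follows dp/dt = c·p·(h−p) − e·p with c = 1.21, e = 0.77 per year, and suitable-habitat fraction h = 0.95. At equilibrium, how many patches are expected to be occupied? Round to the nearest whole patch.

66

p* = h − e/c = 0.95 − 0.6364 = 0.3136.
Expected occupied patches = N × p* = 209 × 0.3136 = 65.55 ≈ 66.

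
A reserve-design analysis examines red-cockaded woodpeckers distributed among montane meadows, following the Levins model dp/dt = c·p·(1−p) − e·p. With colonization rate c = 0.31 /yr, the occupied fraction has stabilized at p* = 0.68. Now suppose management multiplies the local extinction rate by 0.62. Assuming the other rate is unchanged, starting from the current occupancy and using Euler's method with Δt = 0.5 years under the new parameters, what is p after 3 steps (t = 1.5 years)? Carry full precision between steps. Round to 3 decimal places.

Balance c(1−p*) = e gives e = 0.31×(1 − 0.68000) = 0.09920.
Starting from p₀ = 0.68000; update p ← p + (dp/dt)·Δt with the new parameters.
t = 0.5: p = 0.68000 + (+0.01282) = 0.69282
t = 1: p = 0.69282 + (+0.01168) = 0.70450
t = 1.5: p = 0.70450 + (+0.01060) = 0.71510

0.715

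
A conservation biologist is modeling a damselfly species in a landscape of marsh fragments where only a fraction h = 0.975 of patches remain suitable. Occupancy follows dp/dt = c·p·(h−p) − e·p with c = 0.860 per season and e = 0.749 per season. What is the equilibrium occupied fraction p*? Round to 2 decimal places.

0.10

Setting dp/dt = 0 and dividing by p* gives c·(h−p*) = e.
So p* = h − e/c = 0.975 − 0.749/0.860 = 0.975 − 0.8709 = 0.1041.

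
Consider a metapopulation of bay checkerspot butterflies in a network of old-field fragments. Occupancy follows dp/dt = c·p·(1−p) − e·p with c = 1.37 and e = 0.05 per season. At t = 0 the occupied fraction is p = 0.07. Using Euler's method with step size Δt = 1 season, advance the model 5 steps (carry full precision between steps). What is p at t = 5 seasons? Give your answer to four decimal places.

0.9771

Update rule: p ← p + [c·p·(1−p) − e·p]·Δt with Δt = 1.
step 1: Δp = +0.08569, p = 0.15569
step 2: Δp = +0.17230, p = 0.32799
step 3: Δp = +0.28556, p = 0.61355
step 4: Δp = +0.29416, p = 0.90771
step 5: Δp = +0.06938, p = 0.97709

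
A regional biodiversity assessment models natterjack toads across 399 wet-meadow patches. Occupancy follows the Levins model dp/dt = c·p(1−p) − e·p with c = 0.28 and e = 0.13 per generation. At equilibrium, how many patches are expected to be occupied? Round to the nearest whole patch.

214

p* = 1 − e/c = 1 − 0.13/0.28 = 0.5357.
Expected occupied patches = N × p* = 399 × 0.5357 = 213.75 ≈ 214.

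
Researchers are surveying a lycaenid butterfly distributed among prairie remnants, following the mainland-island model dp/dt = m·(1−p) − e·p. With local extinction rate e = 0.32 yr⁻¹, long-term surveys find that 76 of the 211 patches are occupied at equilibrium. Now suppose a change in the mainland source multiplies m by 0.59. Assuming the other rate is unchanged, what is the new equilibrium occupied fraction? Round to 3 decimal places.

Observed p* = 76/211 = 0.36019.
Balance m(1−p*) = e·p* gives m = e·p*/(1−p*) = 0.32×0.36019/0.63981 = 0.18015.
New p* = m/(m+e) = 0.10629/(0.10629+0.32000) = 0.24934.

0.249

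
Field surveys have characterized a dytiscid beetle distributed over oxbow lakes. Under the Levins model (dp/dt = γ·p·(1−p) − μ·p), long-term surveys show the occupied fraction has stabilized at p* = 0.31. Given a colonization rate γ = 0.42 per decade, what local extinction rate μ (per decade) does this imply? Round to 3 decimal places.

At equilibrium γ(1−p*) = μ.
μ = 0.42 × (1 − 0.31) = 0.42 × 0.6900 = 0.2898.

0.290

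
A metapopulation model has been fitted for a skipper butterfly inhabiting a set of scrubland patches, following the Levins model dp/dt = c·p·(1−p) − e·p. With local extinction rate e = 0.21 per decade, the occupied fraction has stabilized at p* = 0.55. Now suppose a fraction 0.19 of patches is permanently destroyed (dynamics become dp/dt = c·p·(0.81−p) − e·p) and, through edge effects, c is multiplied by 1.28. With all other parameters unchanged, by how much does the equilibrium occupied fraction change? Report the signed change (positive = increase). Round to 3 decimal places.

-0.092

Balance c(1−p*) = e gives c = e/(1 − 0.55000) = 0.21/0.45000 = 0.46667.
New p* = 0.81 − e/c = 0.81 − 0.21000/0.59734 = 0.45844.
Δp* = 0.45844 − 0.55000 = -0.09156.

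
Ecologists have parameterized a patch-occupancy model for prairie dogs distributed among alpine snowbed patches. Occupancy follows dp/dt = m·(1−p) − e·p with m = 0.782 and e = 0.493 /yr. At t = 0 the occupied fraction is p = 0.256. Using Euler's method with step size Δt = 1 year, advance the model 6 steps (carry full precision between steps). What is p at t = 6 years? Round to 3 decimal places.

0.613

Update rule: p ← p + [m·(1−p) − e·p]·Δt with Δt = 1.
  1  |  dp/dt·Δt = +0.455600  |  p_1 = 0.711600
  2  |  dp/dt·Δt = -0.125290  |  p_2 = 0.586310
  3  |  dp/dt·Δt = +0.034455  |  p_3 = 0.620765
  4  |  dp/dt·Δt = -0.009475  |  p_4 = 0.611290
  5  |  dp/dt·Δt = +0.002606  |  p_5 = 0.613895
  6  |  dp/dt·Δt = -0.000717  |  p_6 = 0.613179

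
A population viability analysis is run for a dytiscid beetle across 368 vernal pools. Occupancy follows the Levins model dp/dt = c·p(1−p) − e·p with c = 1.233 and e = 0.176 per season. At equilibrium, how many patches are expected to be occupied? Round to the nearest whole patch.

315

p* = 1 − e/c = 1 − 0.176/1.233 = 0.8573.
Expected occupied patches = N × p* = 368 × 0.8573 = 315.47 ≈ 315.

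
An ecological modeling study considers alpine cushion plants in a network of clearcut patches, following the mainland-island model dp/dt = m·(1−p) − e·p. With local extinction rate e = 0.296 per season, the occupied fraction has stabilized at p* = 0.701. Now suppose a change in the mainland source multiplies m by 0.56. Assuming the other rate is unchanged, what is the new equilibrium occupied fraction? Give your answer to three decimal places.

Balance m(1−p*) = e·p* gives m = e·p*/(1−p*) = 0.296×0.70100/0.29900 = 0.69397.
New p* = m/(m+e) = 0.38862/(0.38862+0.29600) = 0.56764.

0.568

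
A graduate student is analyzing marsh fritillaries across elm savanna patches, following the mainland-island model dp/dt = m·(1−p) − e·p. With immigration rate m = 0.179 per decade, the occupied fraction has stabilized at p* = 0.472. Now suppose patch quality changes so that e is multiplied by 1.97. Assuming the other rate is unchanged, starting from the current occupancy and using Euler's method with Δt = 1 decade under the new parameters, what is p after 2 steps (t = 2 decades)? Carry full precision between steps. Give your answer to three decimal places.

Balance m(1−p*) = e·p* gives e = m(1−p*)/p* = 0.179×0.52800/0.47200 = 0.20024.
Starting from p₀ = 0.47200; update p ← p + (dp/dt)·Δt with the new parameters.
step 1: Δp = -0.09168, p = 0.38032
step 2: Δp = -0.03910, p = 0.34122

0.341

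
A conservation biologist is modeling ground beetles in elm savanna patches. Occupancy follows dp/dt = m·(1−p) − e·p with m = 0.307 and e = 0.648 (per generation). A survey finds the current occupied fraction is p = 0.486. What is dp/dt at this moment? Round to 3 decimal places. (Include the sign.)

Colonization term: m·(1−p) = 0.307×0.5140 = 0.15780.
Extinction term: e·p = 0.31493.
dp/dt = 0.15780 − 0.31493 = -0.15713.

-0.157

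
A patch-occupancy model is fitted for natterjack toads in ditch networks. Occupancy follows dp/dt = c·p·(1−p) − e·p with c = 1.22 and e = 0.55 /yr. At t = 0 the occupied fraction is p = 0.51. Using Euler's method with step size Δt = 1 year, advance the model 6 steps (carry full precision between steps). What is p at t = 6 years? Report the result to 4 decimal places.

0.5491

Update rule: p ← p + [c·p·(1−p) − e·p]·Δt with Δt = 1.
step 1: Δp = +0.02438, p = 0.53438
step 2: Δp = +0.00965, p = 0.54403
step 3: Δp = +0.00342, p = 0.54745
step 4: Δp = +0.00116, p = 0.54860
step 5: Δp = +0.00039, p = 0.54899
step 6: Δp = +0.00013, p = 0.54912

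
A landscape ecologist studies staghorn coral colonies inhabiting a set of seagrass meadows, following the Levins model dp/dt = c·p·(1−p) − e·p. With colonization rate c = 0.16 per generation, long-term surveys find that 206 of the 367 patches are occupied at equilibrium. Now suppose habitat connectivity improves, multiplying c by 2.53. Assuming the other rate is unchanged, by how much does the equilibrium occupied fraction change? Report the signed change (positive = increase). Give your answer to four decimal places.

0.2653

Observed p* = 206/367 = 0.56131.
Balance c(1−p*) = e gives e = 0.16×(1 − 0.56131) = 0.07019.
New p* = 1 − e/c = 1 − 0.07019/0.40480 = 0.82661.
Δp* = 0.82661 − 0.56131 = +0.26530.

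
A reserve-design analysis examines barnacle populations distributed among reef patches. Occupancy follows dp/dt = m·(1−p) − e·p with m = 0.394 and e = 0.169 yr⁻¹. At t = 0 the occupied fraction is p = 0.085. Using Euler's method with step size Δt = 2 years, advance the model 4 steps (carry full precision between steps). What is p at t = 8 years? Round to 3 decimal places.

0.700

Update rule: p ← p + [m·(1−p) − e·p]·Δt with Δt = 2.
  1  |  dp/dt·Δt = +0.692290  |  p_1 = 0.777290
  2  |  dp/dt·Δt = -0.087229  |  p_2 = 0.690061
  3  |  dp/dt·Δt = +0.010991  |  p_3 = 0.701052
  4  |  dp/dt·Δt = -0.001385  |  p_4 = 0.699667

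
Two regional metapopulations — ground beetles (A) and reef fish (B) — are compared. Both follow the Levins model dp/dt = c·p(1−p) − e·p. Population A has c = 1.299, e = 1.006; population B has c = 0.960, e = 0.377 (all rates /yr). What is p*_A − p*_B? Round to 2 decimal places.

-0.38

A: p*_A = 1 − 1.006/1.299 = 0.2256.
B: p*_B = 1 − 0.377/0.960 = 0.6073.
p*_A − p*_B = 0.2256 − 0.6073 = -0.3817.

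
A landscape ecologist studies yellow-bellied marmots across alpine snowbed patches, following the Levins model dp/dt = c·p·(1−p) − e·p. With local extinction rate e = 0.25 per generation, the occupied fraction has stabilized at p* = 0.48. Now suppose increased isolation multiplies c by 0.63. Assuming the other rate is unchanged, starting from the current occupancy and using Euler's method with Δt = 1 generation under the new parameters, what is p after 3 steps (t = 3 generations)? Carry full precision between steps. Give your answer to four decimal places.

0.3736

Balance c(1−p*) = e gives c = e/(1 − 0.48000) = 0.25/0.52000 = 0.48077.
Starting from p₀ = 0.48000; update p ← p + (dp/dt)·Δt with the new parameters.
p: 0.48000 → 0.43560  (Δp = -0.04440)
p: 0.43560 → 0.40116  (Δp = -0.03444)
p: 0.40116 → 0.37364  (Δp = -0.02753)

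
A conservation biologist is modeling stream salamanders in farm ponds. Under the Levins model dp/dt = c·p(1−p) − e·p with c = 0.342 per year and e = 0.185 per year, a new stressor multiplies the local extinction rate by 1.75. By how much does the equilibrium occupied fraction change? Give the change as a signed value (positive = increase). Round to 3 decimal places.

-0.406

Before: p* = 1 − 0.185/0.342 = 0.4591.
After the change, c = 0.342, e = 0.32375, so p* = 1 − 0.32375/0.342 = 0.0534.
Δp* = 0.0534 − 0.4591 = -0.4057.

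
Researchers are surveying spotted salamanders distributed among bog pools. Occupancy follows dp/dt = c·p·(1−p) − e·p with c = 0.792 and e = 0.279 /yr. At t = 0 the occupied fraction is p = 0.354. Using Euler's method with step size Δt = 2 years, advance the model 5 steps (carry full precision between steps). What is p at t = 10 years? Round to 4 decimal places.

Update rule: p ← p + [c·p·(1−p) − e·p]·Δt with Δt = 2.
  1  |  dp/dt·Δt = +0.164703  |  p_1 = 0.518703
  2  |  dp/dt·Δt = +0.106009  |  p_2 = 0.624713
  3  |  dp/dt·Δt = +0.022774  |  p_3 = 0.647487
  4  |  dp/dt·Δt = +0.000247  |  p_4 = 0.647733
  5  |  dp/dt·Δt = -0.000006  |  p_5 = 0.647727

0.6477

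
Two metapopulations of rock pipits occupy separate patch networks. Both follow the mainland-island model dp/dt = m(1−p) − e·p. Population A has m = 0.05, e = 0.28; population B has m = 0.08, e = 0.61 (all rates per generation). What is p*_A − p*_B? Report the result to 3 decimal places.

0.036

A: p*_A = m/(m+e) = 0.05/0.3300 = 0.1515.
B: p*_B = 0.08/0.6900 = 0.1159.
p*_A − p*_B = 0.1515 − 0.1159 = 0.0356.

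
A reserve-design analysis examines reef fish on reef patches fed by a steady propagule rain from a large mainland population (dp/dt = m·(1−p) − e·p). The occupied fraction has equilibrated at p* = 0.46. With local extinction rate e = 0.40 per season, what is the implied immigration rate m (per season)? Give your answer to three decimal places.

At equilibrium m(1−p*) = e·p*, so m = e·p*/(1−p*).
m = 0.40 × 0.46 / 0.5400 = 0.1840/0.5400 = 0.3407.

0.341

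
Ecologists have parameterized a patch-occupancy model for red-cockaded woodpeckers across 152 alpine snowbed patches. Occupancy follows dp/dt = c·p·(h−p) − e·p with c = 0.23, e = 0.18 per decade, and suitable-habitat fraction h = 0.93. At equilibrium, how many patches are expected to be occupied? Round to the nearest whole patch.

22

p* = h − e/c = 0.93 − 0.7826 = 0.1474.
Expected occupied patches = N × p* = 152 × 0.1474 = 22.40 ≈ 22.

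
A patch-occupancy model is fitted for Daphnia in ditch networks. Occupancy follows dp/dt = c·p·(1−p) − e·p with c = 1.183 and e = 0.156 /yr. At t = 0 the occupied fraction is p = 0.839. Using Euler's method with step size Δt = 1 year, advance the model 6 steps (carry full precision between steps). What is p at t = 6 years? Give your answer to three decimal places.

Update rule: p ← p + [c·p·(1−p) − e·p]·Δt with Δt = 1.
t = 1: p = 0.83900 + (+0.02891) = 0.86791
t = 2: p = 0.86791 + (+0.00022) = 0.86814
t = 3: p = 0.86814 + (-0.00001) = 0.86813
t = 4: p = 0.86813 + (+0.00000) = 0.86813
t = 5: p = 0.86813 + (-0.00000) = 0.86813
t = 6: p = 0.86813 + (+0.00000) = 0.86813

0.868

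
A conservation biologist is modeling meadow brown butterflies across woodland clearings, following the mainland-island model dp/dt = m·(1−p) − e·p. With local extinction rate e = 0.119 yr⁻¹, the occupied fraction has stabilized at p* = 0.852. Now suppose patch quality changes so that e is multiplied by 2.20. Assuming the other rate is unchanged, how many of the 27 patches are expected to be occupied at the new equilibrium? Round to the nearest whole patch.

Balance m(1−p*) = e·p* gives m = e·p*/(1−p*) = 0.119×0.85200/0.14800 = 0.68505.
New p* = m/(m+e) = 0.68505/(0.68505+0.26180) = 0.72350.
Expected occupied = 27 × 0.72350 = 19.53 ≈ 20.

20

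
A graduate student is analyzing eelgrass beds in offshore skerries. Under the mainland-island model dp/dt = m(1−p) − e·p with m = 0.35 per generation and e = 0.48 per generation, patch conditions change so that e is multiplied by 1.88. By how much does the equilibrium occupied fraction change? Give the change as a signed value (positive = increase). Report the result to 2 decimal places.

Before: p* = 0.35/(0.35+0.48) = 0.4217.
After: m = 0.35, e = 0.9024; p* = 0.35/1.2524 = 0.2795.
Δp* = 0.2795 − 0.4217 = -0.1422.

-0.14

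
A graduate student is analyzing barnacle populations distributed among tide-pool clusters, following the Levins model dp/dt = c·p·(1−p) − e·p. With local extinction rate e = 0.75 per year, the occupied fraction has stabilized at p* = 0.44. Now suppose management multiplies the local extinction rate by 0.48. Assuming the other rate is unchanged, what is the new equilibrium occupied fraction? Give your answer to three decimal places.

Balance c(1−p*) = e gives c = e/(1 − 0.44000) = 0.75/0.56000 = 1.33929.
New p* = 1 − e/c = 1 − 0.36000/1.33929 = 0.73120.

0.731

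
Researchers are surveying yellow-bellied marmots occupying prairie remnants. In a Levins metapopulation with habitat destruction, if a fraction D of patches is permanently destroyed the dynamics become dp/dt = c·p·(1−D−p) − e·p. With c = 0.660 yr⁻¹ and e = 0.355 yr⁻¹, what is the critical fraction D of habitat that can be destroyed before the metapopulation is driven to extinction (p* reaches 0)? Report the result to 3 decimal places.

The nontrivial equilibrium is p* = (1−D) − e/c; extinction occurs when this hits zero.
So D_crit = 1 − e/c = 1 − 0.355/0.660 = 1 − 0.5379 = 0.4621.
This equals the undisturbed p*, a classic result of Lande's extension.

0.462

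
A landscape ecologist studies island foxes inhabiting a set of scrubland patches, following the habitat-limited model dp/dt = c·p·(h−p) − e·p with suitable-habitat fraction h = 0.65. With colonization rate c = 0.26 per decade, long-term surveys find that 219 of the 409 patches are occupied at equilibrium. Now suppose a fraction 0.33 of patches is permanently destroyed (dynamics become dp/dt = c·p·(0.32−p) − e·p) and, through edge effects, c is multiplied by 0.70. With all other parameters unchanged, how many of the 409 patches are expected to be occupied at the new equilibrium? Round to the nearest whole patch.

Observed p* = 219/409 = 0.53545.
Balance c(h−p*) = e gives e = 0.26×(0.65 − 0.53545) = 0.02978.
New p* = 0.32 − e/c = 0.32 − 0.02978/0.18200 = 0.15637.
Expected occupied = 409 × 0.15637 = 63.96 ≈ 64.

64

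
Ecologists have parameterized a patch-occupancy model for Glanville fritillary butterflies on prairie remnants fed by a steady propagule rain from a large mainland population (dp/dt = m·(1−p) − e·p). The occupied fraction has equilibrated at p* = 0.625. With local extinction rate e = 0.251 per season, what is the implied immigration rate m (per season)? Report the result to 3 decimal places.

0.418

At equilibrium m(1−p*) = e·p*, so m = e·p*/(1−p*).
m = 0.251 × 0.625 / 0.3750 = 0.1569/0.3750 = 0.4183.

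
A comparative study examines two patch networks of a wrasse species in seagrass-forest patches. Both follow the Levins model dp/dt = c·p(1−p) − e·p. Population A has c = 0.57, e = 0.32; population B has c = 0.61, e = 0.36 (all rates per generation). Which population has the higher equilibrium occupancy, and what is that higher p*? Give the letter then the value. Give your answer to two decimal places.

A: p*_A = 1 − 0.32/0.57 = 0.4386.
B: p*_B = 1 − 0.36/0.61 = 0.4098.
A is higher at 0.4386.

A, 0.44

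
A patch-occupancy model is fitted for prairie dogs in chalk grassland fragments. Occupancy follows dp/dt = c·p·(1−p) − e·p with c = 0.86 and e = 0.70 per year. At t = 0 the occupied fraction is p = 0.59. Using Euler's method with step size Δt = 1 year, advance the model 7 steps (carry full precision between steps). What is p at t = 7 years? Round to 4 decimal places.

Update rule: p ← p + [c·p·(1−p) − e·p]·Δt with Δt = 1.
step 1: Δp = -0.20497, p = 0.38503
step 2: Δp = -0.06589, p = 0.31914
step 3: Δp = -0.03653, p = 0.28261
step 4: Δp = -0.02347, p = 0.25914
step 5: Δp = -0.01629, p = 0.24285
step 6: Δp = -0.01186, p = 0.23099
step 7: Δp = -0.00893, p = 0.22206

0.2221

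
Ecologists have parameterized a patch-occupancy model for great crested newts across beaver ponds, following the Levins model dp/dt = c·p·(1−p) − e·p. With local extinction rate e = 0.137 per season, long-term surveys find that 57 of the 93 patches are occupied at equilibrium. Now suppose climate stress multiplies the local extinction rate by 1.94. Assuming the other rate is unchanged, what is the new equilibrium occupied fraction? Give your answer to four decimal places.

Observed p* = 57/93 = 0.61290.
Balance c(1−p*) = e gives c = e/(1 − 0.61290) = 0.137/0.38710 = 0.35391.
New p* = 1 − e/c = 1 − 0.26578/0.35391 = 0.24902.

0.2490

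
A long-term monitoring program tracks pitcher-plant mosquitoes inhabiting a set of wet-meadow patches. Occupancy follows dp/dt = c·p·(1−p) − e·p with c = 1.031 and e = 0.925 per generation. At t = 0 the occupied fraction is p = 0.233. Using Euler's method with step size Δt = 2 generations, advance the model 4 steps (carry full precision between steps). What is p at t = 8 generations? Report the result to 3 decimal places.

0.125

Update rule: p ← p + [c·p·(1−p) − e·p]·Δt with Δt = 2.
p: 0.23300 → 0.17045  (Δp = -0.06255)
p: 0.17045 → 0.14668  (Δp = -0.02377)
p: 0.14668 → 0.13341  (Δp = -0.01327)
p: 0.13341 → 0.12499  (Δp = -0.00842)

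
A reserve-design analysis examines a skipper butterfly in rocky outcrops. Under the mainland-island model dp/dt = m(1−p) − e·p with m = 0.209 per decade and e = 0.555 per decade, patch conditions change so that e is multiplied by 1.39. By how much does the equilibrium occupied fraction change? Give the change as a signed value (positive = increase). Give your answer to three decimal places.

-0.060

Before: p* = 0.209/(0.209+0.555) = 0.2736.
After: m = 0.209, e = 0.77145; p* = 0.209/0.9804 = 0.2132.
Δp* = 0.2132 − 0.2736 = -0.0604.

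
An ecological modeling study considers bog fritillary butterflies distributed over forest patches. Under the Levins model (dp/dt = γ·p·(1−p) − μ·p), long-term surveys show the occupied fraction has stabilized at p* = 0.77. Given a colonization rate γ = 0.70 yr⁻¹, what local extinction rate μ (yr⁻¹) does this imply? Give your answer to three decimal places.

At equilibrium γ(1−p*) = μ.
μ = 0.70 × (1 − 0.77) = 0.70 × 0.2300 = 0.1610.

0.161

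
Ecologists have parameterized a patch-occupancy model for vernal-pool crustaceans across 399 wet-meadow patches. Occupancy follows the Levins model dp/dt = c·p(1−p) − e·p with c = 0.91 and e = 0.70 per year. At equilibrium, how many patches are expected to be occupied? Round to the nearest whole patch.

p* = 1 − e/c = 1 − 0.70/0.91 = 0.2308.
Expected occupied patches = N × p* = 399 × 0.2308 = 92.08 ≈ 92.

92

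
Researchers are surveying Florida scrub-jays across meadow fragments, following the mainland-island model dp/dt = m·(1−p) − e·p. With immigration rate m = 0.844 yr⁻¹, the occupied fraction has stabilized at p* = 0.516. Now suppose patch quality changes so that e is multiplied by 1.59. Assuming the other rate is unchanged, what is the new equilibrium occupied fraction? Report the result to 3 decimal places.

Balance m(1−p*) = e·p* gives e = m(1−p*)/p* = 0.844×0.48400/0.51600 = 0.79166.
New p* = m/(m+e) = 0.84400/(0.84400+1.25874) = 0.40138.

0.401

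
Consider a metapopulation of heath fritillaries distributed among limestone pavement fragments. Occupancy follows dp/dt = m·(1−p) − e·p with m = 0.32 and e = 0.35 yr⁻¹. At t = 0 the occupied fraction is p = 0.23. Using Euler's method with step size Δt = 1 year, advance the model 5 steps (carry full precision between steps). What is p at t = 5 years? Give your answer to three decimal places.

Update rule: p ← p + [m·(1−p) − e·p]·Δt with Δt = 1.
  1  |  dp/dt·Δt = +0.165900  |  p_1 = 0.395900
  2  |  dp/dt·Δt = +0.054747  |  p_2 = 0.450647
  3  |  dp/dt·Δt = +0.018067  |  p_3 = 0.468714
  4  |  dp/dt·Δt = +0.005962  |  p_4 = 0.474675
  5  |  dp/dt·Δt = +0.001967  |  p_5 = 0.476643

0.477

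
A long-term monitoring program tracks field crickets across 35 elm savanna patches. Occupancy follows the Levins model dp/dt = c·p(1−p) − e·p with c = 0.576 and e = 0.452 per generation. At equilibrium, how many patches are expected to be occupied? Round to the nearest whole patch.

8

p* = 1 − e/c = 1 − 0.452/0.576 = 0.2153.
Expected occupied patches = N × p* = 35 × 0.2153 = 7.53 ≈ 8.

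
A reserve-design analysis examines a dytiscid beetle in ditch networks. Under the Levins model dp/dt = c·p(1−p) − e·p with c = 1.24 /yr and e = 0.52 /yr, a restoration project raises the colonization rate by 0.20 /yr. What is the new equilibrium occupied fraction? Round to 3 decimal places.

Before: p* = 1 − 0.52/1.24 = 0.5806.
After the change, c = 1.44, e = 0.52, so p* = 1 − 0.52/1.44 = 0.6389.

0.639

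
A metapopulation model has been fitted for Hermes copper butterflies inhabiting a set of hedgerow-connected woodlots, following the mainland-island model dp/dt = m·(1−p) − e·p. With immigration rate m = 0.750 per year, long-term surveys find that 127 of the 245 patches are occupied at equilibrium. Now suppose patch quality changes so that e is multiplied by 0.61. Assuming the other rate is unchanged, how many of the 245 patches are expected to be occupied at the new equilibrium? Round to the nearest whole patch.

Observed p* = 127/245 = 0.51837.
Balance m(1−p*) = e·p* gives e = m(1−p*)/p* = 0.750×0.48163/0.51837 = 0.69684.
New p* = m/(m+e) = 0.75000/(0.75000+0.42507) = 0.63826.
Expected occupied = 245 × 0.63826 = 156.37 ≈ 156.

156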